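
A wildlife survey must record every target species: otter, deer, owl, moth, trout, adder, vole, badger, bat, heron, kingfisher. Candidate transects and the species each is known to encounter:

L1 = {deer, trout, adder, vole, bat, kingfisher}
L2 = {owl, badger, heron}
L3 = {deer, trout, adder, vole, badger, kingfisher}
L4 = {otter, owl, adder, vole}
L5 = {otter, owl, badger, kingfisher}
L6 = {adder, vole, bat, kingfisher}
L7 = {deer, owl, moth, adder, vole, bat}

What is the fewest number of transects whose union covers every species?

4

L1, L2, L4, L7 together cover {otter, deer, owl, moth, trout, adder, vole, badger, bat, heron, kingfisher} — every species.
No 3 of the 7 transects cover everything (all 35 triples fall short), so 4 is minimum.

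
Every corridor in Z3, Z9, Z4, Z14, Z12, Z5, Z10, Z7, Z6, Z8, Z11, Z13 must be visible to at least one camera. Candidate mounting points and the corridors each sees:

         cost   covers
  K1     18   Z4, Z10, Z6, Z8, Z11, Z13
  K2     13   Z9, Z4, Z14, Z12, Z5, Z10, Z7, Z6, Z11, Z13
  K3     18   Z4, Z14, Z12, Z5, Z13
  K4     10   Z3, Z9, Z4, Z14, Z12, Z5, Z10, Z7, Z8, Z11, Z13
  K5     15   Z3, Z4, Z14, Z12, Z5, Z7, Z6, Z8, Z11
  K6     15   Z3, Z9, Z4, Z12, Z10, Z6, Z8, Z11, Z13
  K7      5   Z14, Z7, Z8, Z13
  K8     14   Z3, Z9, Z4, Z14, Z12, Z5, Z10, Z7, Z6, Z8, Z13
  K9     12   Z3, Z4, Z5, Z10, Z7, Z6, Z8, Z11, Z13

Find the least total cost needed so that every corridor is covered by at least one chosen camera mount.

K4, K9 cover every corridor at cost 10 + 12 = 22.
Any cover uses at least 2 camera mounts; among all covering selections none totals below 22.

22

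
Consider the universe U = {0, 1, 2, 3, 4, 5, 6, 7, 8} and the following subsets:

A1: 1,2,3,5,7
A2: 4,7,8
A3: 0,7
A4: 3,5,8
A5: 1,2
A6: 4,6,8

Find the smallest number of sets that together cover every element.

A1, A3, A6 together cover {0, 1, 2, 3, 4, 5, 6, 7, 8} — every element.
No 2 of the 6 sets cover everything (all 15 pairs fall short), so 3 is minimum.

3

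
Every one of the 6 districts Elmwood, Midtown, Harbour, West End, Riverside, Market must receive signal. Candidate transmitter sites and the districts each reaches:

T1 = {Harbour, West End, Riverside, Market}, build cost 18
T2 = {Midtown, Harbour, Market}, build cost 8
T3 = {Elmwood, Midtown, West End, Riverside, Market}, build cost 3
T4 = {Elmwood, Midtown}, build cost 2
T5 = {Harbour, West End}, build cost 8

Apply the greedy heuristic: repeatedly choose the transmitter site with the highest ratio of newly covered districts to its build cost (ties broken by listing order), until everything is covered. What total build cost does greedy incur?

Pick 1: T3 adds 5 new (Elmwood, Midtown, West End, Riverside, Market) at build cost 3 (ratio 5/3).
Pick 2: T2 adds 1 new (Harbour) at build cost 8 (ratio 1/8).
Greedy total build cost: 3 + 8 = 11.

11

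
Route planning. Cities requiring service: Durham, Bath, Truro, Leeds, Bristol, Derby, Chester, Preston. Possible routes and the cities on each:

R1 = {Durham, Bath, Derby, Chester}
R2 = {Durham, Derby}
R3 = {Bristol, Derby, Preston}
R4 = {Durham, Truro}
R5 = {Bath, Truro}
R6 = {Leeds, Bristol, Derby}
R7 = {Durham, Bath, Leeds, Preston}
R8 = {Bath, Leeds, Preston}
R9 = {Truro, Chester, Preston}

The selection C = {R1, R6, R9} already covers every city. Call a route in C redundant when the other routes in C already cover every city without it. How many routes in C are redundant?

0

Drop R1: Durham, Bath uncovered — not redundant.
Drop R6: Leeds, Bristol uncovered — not redundant.
Drop R9: Truro, Preston uncovered — not redundant.
None of the routes in C is redundant.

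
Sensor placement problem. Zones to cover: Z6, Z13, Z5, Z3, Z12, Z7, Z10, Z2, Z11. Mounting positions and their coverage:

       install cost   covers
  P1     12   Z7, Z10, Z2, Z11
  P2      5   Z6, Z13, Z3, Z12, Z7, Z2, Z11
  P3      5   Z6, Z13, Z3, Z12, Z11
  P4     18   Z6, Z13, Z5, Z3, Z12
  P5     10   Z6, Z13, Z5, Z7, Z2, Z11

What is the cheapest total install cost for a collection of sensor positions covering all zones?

27

P1, P2, P5 cover every zone at install cost 12 + 5 + 10 = 27.
Any cover uses at least 2 sensor positions; among all covering selections none totals below 27.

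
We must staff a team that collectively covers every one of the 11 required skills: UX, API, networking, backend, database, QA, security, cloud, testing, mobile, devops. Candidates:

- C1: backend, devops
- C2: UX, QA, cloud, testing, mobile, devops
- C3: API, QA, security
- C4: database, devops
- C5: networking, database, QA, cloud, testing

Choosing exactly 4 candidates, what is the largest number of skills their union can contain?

Choosing C1, C2, C3, C5 covers {UX, API, networking, backend, database, QA, security, cloud, testing, mobile, devops} — 11 skills.
That is all 11 skills.

11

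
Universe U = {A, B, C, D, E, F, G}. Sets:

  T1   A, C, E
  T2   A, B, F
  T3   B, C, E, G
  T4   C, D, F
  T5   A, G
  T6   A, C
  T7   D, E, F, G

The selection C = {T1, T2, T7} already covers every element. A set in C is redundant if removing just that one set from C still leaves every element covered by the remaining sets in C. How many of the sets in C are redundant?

0

Drop T1: C uncovered — not redundant.
Drop T2: B uncovered — not redundant.
Drop T7: D, G uncovered — not redundant.
None of the sets in C is redundant.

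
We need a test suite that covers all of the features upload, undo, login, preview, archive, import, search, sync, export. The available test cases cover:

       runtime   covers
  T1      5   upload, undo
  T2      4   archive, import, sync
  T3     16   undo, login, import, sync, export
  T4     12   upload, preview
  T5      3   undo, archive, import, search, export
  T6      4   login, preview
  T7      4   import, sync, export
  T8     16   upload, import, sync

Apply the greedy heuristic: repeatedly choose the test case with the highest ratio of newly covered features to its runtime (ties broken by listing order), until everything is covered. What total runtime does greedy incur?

Pick 1: T5 adds 5 new (undo, archive, import, search, export) at runtime 3 (ratio 5/3).
Pick 2: T6 adds 2 new (login, preview) at runtime 4 (ratio 2/4).
Pick 3: T2 adds 1 new (sync) at runtime 4 (ratio 1/4).
Pick 4: T1 adds 1 new (upload) at runtime 5 (ratio 1/5).
Greedy total runtime: 3 + 4 + 4 + 5 = 16.

16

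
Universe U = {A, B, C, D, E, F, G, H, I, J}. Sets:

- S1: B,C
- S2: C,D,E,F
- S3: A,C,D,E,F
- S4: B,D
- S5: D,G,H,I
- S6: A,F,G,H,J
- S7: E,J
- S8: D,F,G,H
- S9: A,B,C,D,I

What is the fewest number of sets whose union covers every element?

S2, S6, S9 together cover {A, B, C, D, E, F, G, H, I, J} — every element.
No 2 of the 9 sets cover everything (all 36 pairs fall short), so 3 is minimum.
Greedy (largest uncovered first) would take S3, S5, S1, S6 — 4 sets — but 3 suffice.

3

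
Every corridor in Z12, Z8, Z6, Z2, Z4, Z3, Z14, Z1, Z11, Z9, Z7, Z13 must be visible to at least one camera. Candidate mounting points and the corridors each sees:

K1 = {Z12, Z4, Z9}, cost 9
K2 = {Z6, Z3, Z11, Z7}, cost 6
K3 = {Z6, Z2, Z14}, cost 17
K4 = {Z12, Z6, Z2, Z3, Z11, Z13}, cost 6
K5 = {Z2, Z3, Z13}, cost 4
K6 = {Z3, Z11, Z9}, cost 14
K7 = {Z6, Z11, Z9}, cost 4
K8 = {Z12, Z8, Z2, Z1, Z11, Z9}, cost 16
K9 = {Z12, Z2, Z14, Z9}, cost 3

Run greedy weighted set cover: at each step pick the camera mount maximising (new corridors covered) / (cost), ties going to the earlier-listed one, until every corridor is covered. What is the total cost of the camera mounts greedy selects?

38

Pick 1: K9 adds 4 new (Z12, Z2, Z14, Z9) at cost 3 (ratio 4/3).
Pick 2: K2 adds 4 new (Z6, Z3, Z11, Z7) at cost 6 (ratio 4/6).
Pick 3: K5 adds 1 new (Z13) at cost 4 (ratio 1/4).
Pick 4: K8 adds 2 new (Z8, Z1) at cost 16 (ratio 2/16).
Pick 5: K1 adds 1 new (Z4) at cost 9 (ratio 1/9).
Greedy total cost: 3 + 6 + 4 + 16 + 9 = 38.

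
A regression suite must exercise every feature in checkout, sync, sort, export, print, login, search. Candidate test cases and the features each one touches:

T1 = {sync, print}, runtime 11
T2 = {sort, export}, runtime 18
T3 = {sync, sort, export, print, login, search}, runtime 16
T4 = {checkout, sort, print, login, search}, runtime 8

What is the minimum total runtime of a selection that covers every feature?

T3, T4 cover every feature at runtime 16 + 8 = 24.
Any cover uses at least 2 test cases; among all covering selections none totals below 24.

24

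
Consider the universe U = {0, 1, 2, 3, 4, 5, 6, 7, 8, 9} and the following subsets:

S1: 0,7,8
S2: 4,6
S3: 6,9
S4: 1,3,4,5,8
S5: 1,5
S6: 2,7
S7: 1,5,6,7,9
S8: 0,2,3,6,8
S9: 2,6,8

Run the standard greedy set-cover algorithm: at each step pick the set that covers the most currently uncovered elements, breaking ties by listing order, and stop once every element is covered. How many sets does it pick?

3

Pick 1: S4 covers 5 new elements (1, 3, 4, 5, 8).
Pick 2: S7 covers 3 new elements (6, 7, 9).
Pick 3: S8 covers 2 new elements (0, 2).
Greedy uses 3 sets.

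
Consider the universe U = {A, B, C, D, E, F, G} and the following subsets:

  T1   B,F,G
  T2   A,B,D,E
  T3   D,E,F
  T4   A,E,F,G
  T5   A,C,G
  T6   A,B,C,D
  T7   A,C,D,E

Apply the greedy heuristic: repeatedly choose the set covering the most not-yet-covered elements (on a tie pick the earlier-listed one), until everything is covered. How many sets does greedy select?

Pick 1: T2 covers 4 new elements (A, B, D, E).
Pick 2: T1 covers 2 new elements (F, G).
Pick 3: T5 covers 1 new elements (C).
Greedy uses 3 sets. (The true minimum is 2.)

3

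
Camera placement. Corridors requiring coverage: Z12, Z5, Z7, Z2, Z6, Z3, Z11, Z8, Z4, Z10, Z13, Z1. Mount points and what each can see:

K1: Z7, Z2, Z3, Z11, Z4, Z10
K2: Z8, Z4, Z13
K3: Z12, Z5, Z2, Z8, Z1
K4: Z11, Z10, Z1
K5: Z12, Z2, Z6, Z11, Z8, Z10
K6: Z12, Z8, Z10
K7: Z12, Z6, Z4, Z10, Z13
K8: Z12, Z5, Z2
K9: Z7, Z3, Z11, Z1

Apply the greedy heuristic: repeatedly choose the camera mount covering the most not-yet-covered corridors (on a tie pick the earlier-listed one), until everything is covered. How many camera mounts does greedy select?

3

Pick 1: K1 covers 6 new corridors (Z7, Z2, Z3, Z11, Z4, Z10).
Pick 2: K3 covers 4 new corridors (Z12, Z5, Z8, Z1).
Pick 3: K7 covers 2 new corridors (Z6, Z13).
Greedy uses 3 camera mounts.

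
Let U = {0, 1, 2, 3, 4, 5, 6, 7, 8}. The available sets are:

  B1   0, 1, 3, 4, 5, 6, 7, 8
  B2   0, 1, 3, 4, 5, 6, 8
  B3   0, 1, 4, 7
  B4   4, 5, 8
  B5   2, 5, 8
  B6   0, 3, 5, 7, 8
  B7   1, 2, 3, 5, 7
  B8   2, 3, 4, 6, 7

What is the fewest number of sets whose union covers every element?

2

B1, B5 together cover {0, 1, 2, 3, 4, 5, 6, 7, 8} — every element.
No single set contains all 9 elements, so 2 is optimal.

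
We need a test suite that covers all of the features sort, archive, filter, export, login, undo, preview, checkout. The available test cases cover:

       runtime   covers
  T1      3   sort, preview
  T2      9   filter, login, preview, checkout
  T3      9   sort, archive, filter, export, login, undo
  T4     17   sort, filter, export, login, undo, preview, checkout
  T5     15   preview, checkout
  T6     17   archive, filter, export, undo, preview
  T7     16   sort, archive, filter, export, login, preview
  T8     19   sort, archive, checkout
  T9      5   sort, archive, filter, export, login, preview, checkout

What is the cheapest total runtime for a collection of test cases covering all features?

T3, T9 cover every feature at runtime 9 + 5 = 14.
Any cover uses at least 2 test cases; among all covering selections none totals below 14.

14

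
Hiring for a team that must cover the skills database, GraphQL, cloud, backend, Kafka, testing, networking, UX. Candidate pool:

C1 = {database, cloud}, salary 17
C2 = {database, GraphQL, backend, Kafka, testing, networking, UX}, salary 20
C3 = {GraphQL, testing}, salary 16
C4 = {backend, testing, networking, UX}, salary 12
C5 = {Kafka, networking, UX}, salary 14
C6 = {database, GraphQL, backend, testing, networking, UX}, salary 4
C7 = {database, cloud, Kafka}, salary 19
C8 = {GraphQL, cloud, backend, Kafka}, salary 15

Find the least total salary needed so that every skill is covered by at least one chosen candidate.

19

C6, C8 cover every skill at salary 4 + 15 = 19.
Any cover uses at least 2 candidates; among all covering selections none totals below 19.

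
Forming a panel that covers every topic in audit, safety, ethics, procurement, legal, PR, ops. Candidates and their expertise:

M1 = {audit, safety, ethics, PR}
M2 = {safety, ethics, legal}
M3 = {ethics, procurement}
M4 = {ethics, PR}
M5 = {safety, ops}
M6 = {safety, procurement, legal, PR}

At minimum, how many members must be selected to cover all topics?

M1, M5, M6 together cover {audit, safety, ethics, procurement, legal, PR, ops} — every topic.
No 2 of the 6 members cover everything (all 15 pairs fall short), so 3 is minimum.

3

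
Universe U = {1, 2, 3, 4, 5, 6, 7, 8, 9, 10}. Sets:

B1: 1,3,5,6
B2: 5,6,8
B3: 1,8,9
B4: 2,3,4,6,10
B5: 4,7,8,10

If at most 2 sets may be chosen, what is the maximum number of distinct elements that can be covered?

Choosing B1, B5 covers {1, 3, 4, 5, 6, 7, 8, 10} — 8 elements.
No choice of 2 sets does better; here 2, 9 are left uncovered.

8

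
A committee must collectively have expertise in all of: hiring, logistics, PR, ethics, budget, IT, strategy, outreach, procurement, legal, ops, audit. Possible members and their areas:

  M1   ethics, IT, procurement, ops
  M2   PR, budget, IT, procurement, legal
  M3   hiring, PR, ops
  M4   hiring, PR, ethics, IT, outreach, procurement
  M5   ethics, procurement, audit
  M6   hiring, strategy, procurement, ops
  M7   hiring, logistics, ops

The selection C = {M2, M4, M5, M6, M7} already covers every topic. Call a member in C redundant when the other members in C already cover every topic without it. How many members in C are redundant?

Drop M2: budget, legal uncovered — not redundant.
Drop M4: outreach uncovered — not redundant.
Drop M5: audit uncovered — not redundant.
Drop M6: strategy uncovered — not redundant.
Drop M7: logistics uncovered — not redundant.
None of the members in C is redundant.

0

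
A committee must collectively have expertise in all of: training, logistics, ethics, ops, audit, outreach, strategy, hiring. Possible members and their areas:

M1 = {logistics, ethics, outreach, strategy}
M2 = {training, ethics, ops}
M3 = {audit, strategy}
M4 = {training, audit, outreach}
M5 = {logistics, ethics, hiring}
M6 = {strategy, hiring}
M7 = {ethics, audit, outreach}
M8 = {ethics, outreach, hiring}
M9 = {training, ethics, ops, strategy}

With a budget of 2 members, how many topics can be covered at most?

Choosing M1, M2 covers {training, logistics, ethics, ops, outreach, strategy} — 6 topics.
No choice of 2 members does better; here audit, hiring are left uncovered.

6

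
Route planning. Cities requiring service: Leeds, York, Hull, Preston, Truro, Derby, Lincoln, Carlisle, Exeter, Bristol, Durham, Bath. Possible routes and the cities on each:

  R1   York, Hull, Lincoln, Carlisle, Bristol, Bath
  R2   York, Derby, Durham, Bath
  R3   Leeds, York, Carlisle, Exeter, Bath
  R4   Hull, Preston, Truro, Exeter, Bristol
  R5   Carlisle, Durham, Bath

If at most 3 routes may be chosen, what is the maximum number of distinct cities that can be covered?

Choosing R1, R2, R4 covers {York, Hull, Preston, Truro, Derby, Lincoln, Carlisle, Exeter, Bristol, Durham, Bath} — 11 cities.
No choice of 3 routes does better; here Leeds is left uncovered.

11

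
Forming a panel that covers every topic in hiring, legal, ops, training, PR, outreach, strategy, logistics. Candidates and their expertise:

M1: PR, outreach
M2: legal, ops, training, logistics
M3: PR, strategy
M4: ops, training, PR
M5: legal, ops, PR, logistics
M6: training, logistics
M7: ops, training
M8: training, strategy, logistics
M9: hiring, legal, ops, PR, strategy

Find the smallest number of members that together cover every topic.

M1, M2, M9 together cover {hiring, legal, ops, training, PR, outreach, strategy, logistics} — every topic.
No 2 of the 9 members cover everything (all 36 pairs fall short), so 3 is minimum.

3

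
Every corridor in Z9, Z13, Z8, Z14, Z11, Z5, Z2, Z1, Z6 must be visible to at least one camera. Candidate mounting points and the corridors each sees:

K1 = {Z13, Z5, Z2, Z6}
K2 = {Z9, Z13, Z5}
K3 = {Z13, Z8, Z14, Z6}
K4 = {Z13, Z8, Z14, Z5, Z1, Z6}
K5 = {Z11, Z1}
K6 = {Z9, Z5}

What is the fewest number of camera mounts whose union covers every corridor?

4

K1, K2, K3, K5 together cover {Z9, Z13, Z8, Z14, Z11, Z5, Z2, Z1, Z6} — every corridor.
No 3 of the 6 camera mounts cover everything (all 20 triples fall short), so 4 is minimum.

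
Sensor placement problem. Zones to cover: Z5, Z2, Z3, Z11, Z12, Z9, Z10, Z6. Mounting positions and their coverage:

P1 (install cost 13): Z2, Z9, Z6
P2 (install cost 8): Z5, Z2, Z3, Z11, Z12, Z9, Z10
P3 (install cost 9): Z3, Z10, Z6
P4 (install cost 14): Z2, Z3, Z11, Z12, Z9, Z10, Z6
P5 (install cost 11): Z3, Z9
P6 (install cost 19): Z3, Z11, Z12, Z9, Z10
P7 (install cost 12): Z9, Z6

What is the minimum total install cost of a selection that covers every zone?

P2, P3 cover every zone at install cost 8 + 9 = 17.
Any cover uses at least 2 sensor positions; among all covering selections none totals below 17.

17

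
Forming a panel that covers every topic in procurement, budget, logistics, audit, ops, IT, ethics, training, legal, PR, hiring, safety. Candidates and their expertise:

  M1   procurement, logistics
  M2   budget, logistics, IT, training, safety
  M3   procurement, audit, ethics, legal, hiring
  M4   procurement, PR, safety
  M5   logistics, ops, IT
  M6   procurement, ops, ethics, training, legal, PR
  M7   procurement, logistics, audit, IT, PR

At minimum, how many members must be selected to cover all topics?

3

M2, M3, M6 together cover {procurement, budget, logistics, audit, ops, IT, ethics, training, legal, PR, hiring, safety} — every topic.
No 2 of the 7 members cover everything (all 21 pairs fall short), so 3 is minimum.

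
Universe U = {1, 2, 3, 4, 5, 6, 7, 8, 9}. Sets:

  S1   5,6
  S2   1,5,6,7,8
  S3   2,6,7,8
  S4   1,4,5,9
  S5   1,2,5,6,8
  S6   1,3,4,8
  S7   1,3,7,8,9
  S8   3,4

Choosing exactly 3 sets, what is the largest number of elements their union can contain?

Choosing S3, S4, S6 covers {1, 2, 3, 4, 5, 6, 7, 8, 9} — 9 elements.
That is all 9 elements.

9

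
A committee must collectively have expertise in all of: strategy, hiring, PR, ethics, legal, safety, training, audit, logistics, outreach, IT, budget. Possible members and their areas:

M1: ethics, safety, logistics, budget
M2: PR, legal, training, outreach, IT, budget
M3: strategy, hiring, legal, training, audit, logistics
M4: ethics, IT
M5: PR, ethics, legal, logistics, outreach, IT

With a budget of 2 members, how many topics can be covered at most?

Choosing M2, M3 covers {strategy, hiring, PR, legal, training, audit, logistics, outreach, IT, budget} — 10 topics.
No choice of 2 members does better; here ethics, safety are left uncovered.

10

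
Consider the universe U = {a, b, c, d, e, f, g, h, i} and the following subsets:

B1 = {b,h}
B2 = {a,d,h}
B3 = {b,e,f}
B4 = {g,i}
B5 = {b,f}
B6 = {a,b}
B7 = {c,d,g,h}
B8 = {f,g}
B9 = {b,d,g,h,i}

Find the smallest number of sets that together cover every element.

B2, B3, B4, B7 together cover {a, b, c, d, e, f, g, h, i} — every element.
No 3 of the 9 sets cover everything (all 84 triples fall short), so 4 is minimum.

4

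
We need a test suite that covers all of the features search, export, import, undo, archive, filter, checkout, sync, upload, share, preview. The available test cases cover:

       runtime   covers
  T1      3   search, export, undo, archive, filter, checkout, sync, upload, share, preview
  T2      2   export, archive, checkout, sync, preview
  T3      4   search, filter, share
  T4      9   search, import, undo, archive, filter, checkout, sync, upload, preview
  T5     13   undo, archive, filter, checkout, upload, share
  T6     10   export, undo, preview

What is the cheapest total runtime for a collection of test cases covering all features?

T1, T4 cover every feature at runtime 3 + 9 = 12.
Any cover uses at least 2 test cases; among all covering selections none totals below 12.

12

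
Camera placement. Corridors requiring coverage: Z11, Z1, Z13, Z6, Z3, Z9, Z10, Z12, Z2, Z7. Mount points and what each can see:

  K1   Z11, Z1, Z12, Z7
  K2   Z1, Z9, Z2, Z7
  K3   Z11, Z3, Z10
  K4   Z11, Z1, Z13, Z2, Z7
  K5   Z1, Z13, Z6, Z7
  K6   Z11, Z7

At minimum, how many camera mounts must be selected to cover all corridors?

4

K1, K2, K3, K5 together cover {Z11, Z1, Z13, Z6, Z3, Z9, Z10, Z12, Z2, Z7} — every corridor.
No 3 of the 6 camera mounts cover everything (all 20 triples fall short), so 4 is minimum.
Greedy (largest uncovered first) would take K4, K3, K1, K2, K5 — 5 camera mounts — but 4 suffice.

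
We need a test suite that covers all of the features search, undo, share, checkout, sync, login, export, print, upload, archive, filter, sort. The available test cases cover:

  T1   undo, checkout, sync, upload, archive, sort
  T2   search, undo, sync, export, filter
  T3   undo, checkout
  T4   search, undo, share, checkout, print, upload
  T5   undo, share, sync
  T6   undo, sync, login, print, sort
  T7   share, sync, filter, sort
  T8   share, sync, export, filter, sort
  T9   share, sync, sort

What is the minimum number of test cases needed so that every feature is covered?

T1, T2, T4, T6 together cover {search, undo, share, checkout, sync, login, export, print, upload, archive, filter, sort} — every feature.
No 3 of the 9 test cases cover everything (all 84 triples fall short), so 4 is minimum.

4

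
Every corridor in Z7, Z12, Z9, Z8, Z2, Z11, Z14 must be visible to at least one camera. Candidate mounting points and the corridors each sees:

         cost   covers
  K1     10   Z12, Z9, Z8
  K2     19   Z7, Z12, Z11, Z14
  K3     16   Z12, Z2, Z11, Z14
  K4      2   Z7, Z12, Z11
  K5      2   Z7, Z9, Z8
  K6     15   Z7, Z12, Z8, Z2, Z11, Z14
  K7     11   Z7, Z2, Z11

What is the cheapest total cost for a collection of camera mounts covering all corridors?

17

K5, K6 cover every corridor at cost 2 + 15 = 17.
Any cover uses at least 2 camera mounts; among all covering selections none totals below 17.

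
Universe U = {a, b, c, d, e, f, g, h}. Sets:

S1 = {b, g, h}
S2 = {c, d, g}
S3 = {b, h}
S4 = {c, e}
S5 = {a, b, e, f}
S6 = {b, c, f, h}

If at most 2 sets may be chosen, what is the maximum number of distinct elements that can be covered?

Choosing S2, S5 covers {a, b, c, d, e, f, g} — 7 elements.
No choice of 2 sets does better; here h is left uncovered.

7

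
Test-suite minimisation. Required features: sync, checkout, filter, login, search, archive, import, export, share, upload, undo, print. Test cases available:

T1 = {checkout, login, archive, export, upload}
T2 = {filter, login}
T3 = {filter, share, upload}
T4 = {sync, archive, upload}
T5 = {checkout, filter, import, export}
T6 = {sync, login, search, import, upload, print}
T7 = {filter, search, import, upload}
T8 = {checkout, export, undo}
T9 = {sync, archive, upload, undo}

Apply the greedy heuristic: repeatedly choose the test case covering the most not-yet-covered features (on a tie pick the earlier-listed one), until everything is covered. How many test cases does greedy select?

Pick 1: T6 covers 6 new features (sync, login, search, import, upload, print).
Pick 2: T1 covers 3 new features (checkout, archive, export).
Pick 3: T3 covers 2 new features (filter, share).
Pick 4: T8 covers 1 new features (undo).
Greedy uses 4 test cases.

4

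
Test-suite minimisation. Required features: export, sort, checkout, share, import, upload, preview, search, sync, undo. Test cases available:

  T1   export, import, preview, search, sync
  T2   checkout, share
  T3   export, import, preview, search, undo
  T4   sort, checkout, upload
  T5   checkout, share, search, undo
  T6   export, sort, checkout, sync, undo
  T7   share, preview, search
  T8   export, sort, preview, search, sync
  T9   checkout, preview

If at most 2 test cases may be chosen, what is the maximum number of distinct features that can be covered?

8

Choosing T1, T4 covers {export, sort, checkout, import, upload, preview, search, sync} — 8 features.
No choice of 2 test cases does better; here share, undo are left uncovered.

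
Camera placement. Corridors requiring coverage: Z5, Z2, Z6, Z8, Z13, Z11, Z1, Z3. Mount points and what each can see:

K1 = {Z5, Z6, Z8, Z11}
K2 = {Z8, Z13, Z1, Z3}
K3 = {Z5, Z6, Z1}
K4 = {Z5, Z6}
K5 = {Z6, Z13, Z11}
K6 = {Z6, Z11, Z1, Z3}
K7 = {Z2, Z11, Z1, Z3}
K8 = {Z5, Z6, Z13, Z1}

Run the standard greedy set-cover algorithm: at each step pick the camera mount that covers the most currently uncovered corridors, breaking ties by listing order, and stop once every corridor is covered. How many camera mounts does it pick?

3

Pick 1: K1 covers 4 new corridors (Z5, Z6, Z8, Z11).
Pick 2: K2 covers 3 new corridors (Z13, Z1, Z3).
Pick 3: K7 covers 1 new corridors (Z2).
Greedy uses 3 camera mounts.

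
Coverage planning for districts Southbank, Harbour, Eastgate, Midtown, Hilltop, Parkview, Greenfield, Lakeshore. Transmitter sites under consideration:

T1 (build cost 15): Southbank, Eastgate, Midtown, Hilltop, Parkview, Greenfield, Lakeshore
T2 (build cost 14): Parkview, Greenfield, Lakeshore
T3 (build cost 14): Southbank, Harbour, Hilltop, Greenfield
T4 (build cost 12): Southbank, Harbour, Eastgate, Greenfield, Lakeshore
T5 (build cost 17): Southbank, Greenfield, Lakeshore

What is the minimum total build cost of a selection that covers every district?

T1, T4 cover every district at build cost 15 + 12 = 27.
Any cover uses at least 2 transmitter sites; among all covering selections none totals below 27.

27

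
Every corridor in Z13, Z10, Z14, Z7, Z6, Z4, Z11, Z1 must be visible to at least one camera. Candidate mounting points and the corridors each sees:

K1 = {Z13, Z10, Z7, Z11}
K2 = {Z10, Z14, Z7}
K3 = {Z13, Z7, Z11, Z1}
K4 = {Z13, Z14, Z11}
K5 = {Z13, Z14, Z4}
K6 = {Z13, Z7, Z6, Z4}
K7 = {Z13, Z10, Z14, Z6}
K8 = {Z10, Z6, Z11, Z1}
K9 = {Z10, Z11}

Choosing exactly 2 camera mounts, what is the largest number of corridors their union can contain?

Choosing K3, K7 covers {Z13, Z10, Z14, Z7, Z6, Z11, Z1} — 7 corridors.
No choice of 2 camera mounts does better; here Z4 is left uncovered.

7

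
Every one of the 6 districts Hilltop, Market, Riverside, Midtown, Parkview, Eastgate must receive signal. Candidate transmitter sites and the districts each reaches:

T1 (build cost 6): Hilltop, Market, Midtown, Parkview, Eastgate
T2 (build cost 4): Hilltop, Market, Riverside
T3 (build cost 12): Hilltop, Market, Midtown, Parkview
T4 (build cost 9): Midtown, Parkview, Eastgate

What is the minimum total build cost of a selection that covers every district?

10

T1, T2 cover every district at build cost 6 + 4 = 10.
Any cover uses at least 2 transmitter sites; among all covering selections none totals below 10.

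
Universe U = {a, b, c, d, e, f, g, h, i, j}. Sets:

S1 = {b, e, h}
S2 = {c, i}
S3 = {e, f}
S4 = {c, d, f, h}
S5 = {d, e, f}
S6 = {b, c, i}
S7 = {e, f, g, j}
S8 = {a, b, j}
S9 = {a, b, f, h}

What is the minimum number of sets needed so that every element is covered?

S2, S4, S7, S8 together cover {a, b, c, d, e, f, g, h, i, j} — every element.
No 3 of the 9 sets cover everything (all 84 triples fall short), so 4 is minimum.

4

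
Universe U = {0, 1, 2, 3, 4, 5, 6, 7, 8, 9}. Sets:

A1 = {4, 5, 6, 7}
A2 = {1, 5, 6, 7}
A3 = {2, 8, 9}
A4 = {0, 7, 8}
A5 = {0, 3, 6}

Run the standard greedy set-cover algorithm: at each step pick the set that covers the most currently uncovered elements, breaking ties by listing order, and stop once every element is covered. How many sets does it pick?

Pick 1: A1 covers 4 new elements (4, 5, 6, 7).
Pick 2: A3 covers 3 new elements (2, 8, 9).
Pick 3: A5 covers 2 new elements (0, 3).
Pick 4: A2 covers 1 new elements (1).
Greedy uses 4 sets.

4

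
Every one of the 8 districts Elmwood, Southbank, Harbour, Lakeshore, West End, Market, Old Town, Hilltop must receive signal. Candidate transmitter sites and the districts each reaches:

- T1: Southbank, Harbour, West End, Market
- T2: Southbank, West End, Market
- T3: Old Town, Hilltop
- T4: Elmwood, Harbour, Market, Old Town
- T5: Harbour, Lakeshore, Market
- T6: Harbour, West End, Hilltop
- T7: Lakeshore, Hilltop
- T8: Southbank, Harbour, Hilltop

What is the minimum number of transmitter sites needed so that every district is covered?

3

T1, T4, T7 together cover {Elmwood, Southbank, Harbour, Lakeshore, West End, Market, Old Town, Hilltop} — every district.
No 2 of the 8 transmitter sites cover everything (all 28 pairs fall short), so 3 is minimum.
Greedy (largest uncovered first) would take T1, T3, T4, T5 — 4 transmitter sites — but 3 suffice.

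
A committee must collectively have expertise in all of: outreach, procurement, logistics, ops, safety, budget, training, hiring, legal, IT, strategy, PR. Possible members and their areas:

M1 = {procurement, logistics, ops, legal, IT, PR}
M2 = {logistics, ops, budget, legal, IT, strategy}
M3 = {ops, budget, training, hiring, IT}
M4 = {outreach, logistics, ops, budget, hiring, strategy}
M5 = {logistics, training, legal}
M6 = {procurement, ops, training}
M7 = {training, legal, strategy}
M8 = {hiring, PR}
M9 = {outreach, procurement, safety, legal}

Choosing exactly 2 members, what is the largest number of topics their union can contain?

Choosing M1, M4 covers {outreach, procurement, logistics, ops, budget, hiring, legal, IT, strategy, PR} — 10 topics.
No choice of 2 members does better; here safety, training are left uncovered.

10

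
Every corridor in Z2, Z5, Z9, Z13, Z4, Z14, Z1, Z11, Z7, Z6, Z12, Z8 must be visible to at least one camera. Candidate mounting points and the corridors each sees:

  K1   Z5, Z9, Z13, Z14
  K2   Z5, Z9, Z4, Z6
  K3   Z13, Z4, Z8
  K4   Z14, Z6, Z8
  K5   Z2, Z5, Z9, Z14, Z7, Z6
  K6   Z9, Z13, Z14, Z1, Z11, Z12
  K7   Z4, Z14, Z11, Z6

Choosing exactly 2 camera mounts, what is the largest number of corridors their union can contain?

Choosing K5, K6 covers {Z2, Z5, Z9, Z13, Z14, Z1, Z11, Z7, Z6, Z12} — 10 corridors.
No choice of 2 camera mounts does better; here Z4, Z8 are left uncovered.

10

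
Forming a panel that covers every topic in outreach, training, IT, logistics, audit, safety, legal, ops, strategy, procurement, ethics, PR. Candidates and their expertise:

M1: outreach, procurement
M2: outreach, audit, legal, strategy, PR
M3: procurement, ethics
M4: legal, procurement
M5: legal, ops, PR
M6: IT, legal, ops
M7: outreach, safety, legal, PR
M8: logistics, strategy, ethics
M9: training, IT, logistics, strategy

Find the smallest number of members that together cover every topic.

M2, M3, M5, M7, M9 together cover {outreach, training, IT, logistics, audit, safety, legal, ops, strategy, procurement, ethics, PR} — every topic.
No 4 of the 9 members cover everything (all 126 size-4 selections fall short), so 5 is minimum.

5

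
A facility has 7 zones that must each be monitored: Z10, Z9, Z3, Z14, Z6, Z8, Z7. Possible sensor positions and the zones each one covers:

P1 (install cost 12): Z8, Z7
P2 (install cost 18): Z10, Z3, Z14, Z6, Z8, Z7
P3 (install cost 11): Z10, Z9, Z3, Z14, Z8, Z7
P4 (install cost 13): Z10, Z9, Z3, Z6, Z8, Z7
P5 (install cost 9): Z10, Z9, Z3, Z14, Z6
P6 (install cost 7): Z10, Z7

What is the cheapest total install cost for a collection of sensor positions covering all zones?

20

P3, P5 cover every zone at install cost 11 + 9 = 20.
Any cover uses at least 2 sensor positions; among all covering selections none totals below 20.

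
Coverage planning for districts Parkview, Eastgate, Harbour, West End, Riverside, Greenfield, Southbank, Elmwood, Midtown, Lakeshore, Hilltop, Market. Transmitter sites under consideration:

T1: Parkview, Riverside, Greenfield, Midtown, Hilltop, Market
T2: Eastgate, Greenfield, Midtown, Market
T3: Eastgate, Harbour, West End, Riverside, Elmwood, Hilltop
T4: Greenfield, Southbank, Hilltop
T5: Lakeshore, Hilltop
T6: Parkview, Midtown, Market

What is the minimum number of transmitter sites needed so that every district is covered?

T1, T3, T4, T5 together cover {Parkview, Eastgate, Harbour, West End, Riverside, Greenfield, Southbank, Elmwood, Midtown, Lakeshore, Hilltop, Market} — every district.
No 3 of the 6 transmitter sites cover everything (all 20 triples fall short), so 4 is minimum.

4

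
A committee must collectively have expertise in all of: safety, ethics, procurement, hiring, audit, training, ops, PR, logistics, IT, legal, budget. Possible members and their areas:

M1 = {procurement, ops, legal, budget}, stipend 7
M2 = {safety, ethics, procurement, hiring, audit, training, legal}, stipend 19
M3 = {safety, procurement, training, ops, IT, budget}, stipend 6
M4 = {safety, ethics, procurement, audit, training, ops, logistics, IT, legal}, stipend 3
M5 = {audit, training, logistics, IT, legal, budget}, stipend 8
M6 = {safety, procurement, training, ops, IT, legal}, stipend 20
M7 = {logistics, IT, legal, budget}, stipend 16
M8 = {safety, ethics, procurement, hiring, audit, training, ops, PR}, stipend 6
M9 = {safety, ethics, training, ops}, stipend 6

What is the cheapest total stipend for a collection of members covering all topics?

14

M5, M8 cover every topic at stipend 8 + 6 = 14.
Any cover uses at least 2 members; among all covering selections none totals below 14.
Greedy by coverage-per-stipend would pick M4, M8, M3 for 15 — worse than the optimum 14.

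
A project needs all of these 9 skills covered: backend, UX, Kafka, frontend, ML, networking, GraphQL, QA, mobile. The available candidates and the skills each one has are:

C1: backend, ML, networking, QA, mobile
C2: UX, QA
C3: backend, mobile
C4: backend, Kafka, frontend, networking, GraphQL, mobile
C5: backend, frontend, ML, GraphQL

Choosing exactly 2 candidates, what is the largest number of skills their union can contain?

Choosing C1, C4 covers {backend, Kafka, frontend, ML, networking, GraphQL, QA, mobile} — 8 skills.
No choice of 2 candidates does better; here UX is left uncovered.

8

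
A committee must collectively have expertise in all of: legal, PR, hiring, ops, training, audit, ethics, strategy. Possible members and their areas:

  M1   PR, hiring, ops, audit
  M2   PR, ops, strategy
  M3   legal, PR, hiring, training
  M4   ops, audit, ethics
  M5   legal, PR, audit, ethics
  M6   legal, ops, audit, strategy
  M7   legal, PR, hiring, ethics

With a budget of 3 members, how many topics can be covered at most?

8

Choosing M2, M3, M4 covers {legal, PR, hiring, ops, training, audit, ethics, strategy} — 8 topics.
That is all 8 topics.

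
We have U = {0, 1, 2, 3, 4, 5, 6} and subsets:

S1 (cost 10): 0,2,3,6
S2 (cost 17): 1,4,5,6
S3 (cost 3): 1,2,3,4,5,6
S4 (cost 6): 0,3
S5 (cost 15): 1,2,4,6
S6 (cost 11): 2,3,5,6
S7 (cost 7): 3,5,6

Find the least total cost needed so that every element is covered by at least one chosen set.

S3, S4 cover every element at cost 3 + 6 = 9.
Any cover uses at least 2 sets; among all covering selections none totals below 9.

9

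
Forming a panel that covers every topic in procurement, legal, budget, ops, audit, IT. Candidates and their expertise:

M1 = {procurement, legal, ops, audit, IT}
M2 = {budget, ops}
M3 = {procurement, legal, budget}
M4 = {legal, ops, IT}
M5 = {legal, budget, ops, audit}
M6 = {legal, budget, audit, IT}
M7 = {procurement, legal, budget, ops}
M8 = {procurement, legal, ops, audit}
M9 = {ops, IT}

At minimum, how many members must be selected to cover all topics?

2

M1, M2 together cover {procurement, legal, budget, ops, audit, IT} — every topic.
No single member contains all 6 topics, so 2 is optimal.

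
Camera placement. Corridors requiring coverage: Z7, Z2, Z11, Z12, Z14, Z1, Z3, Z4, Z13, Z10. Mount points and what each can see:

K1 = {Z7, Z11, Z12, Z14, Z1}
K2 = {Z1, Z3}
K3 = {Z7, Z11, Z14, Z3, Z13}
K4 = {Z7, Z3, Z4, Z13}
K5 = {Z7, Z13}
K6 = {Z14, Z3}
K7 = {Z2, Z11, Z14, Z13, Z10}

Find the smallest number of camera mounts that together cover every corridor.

K1, K4, K7 together cover {Z7, Z2, Z11, Z12, Z14, Z1, Z3, Z4, Z13, Z10} — every corridor.
No 2 of the 7 camera mounts cover everything (all 21 pairs fall short), so 3 is minimum.

3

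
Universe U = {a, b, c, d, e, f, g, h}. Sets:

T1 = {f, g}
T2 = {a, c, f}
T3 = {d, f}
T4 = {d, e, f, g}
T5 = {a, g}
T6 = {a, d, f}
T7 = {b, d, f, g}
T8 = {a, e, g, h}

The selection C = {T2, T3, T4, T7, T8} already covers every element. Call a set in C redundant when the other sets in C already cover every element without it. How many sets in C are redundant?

Drop T2: c uncovered — not redundant.
Drop T3: the rest still cover every element — redundant.
Drop T4: the rest still cover every element — redundant.
Drop T7: b uncovered — not redundant.
Drop T8: h uncovered — not redundant.
2 redundant: T3, T4.

2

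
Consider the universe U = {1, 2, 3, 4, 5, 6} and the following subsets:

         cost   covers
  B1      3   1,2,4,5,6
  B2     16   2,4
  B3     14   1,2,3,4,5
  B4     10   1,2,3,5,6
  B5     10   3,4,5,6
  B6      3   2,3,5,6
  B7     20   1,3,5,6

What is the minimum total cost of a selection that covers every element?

B1, B6 cover every element at cost 3 + 3 = 6.
Any cover uses at least 2 sets; among all covering selections none totals below 6.

6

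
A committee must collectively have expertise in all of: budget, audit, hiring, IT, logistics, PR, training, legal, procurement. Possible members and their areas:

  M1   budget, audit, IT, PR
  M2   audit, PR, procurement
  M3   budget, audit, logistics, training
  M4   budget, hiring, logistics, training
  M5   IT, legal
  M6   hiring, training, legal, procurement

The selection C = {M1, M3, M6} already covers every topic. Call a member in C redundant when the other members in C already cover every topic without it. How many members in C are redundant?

0

Drop M1: IT, PR uncovered — not redundant.
Drop M3: logistics uncovered — not redundant.
Drop M6: hiring, legal, procurement uncovered — not redundant.
None of the members in C is redundant.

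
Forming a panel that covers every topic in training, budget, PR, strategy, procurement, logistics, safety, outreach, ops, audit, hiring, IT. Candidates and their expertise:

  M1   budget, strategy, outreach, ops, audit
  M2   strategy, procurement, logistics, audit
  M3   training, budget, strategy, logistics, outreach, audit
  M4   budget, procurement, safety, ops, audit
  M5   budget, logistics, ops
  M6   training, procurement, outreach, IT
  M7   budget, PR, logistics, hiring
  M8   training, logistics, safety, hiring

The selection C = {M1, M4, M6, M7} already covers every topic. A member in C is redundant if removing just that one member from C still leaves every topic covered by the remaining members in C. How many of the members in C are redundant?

Drop M1: strategy uncovered — not redundant.
Drop M4: safety uncovered — not redundant.
Drop M6: training, IT uncovered — not redundant.
Drop M7: PR, logistics, hiring uncovered — not redundant.
None of the members in C is redundant.

0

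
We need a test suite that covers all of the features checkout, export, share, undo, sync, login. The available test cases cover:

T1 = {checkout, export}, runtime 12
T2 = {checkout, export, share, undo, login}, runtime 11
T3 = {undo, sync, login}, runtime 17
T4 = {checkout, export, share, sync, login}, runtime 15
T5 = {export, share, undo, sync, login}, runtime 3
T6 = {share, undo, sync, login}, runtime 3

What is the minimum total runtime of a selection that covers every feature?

T2, T5 cover every feature at runtime 11 + 3 = 14.
Any cover uses at least 2 test cases; among all covering selections none totals below 14.

14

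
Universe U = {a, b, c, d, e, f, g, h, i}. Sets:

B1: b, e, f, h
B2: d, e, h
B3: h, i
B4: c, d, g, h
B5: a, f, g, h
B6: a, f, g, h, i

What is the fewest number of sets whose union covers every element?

3

B1, B4, B6 together cover {a, b, c, d, e, f, g, h, i} — every element.
No 2 of the 6 sets cover everything (all 15 pairs fall short), so 3 is minimum.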